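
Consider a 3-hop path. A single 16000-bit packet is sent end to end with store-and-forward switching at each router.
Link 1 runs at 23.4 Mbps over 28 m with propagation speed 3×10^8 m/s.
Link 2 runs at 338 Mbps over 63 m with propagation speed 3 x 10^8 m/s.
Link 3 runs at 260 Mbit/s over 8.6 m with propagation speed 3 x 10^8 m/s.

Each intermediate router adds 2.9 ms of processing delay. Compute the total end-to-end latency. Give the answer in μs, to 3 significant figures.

6590 μs

Transmission delays (L/R per hop): 683.761, 47.3373, 61.5385 μs; sum = 792.636 μs.
Propagation delays (d/s per hop): 0.0933333, 0.21, 0.0286667 μs; sum = 0.332 μs.
Processing at 2 router(s): 2 × 2.9 ms = 5800 μs.
End-to-end = 6590 μs.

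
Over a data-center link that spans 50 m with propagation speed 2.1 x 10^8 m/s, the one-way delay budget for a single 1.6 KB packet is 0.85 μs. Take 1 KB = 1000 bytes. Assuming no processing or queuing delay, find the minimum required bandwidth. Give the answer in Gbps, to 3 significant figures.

L = 12800 bits.
Propagation delay = 50 / 210000000 = 0.238095 μs.
Transmission budget = 0.85 − 0.238095 = 0.611905 μs.
R ≥ L / t_tx = 12800 bits / 6.11905e-07 s = 20.9 Gbps.

20.9 Gbps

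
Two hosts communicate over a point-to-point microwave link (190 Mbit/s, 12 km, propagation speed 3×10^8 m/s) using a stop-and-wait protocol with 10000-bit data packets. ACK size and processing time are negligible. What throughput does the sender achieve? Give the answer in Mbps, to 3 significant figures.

75.4 Mbps

t_tx = L/R = 10000/190000000 = 5.26316e-05 s.
t_prop = 12000/300000000 = 4e-05 s; RTT = 8e-05 s.
Cycle = t_tx + RTT = 0.000132632 s.
Throughput = L / cycle = 10000 / 0.000132632 = 75.4 Mbps.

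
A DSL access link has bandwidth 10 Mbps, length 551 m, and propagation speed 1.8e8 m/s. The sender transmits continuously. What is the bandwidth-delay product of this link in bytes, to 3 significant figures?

3.83 bytes

Propagation delay = 551 / 180000000 = 3.06111e-06 s.
BDP = R × t_prop = 10000000 × 3.06111e-06 = 30.6111 bits.
In bytes: 30.6111/8 = 3.83 bytes.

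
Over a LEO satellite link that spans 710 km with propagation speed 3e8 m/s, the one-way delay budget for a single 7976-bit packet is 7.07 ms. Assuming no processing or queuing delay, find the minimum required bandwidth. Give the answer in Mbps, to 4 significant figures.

Propagation delay = 710000 / 300000000 = 2.36667 ms.
Transmission budget = 7.07 − 2.36667 = 4.70333 ms.
R ≥ L / t_tx = 7976 bits / 0.00470333 s = 1.696 Mbps.

1.696 Mbps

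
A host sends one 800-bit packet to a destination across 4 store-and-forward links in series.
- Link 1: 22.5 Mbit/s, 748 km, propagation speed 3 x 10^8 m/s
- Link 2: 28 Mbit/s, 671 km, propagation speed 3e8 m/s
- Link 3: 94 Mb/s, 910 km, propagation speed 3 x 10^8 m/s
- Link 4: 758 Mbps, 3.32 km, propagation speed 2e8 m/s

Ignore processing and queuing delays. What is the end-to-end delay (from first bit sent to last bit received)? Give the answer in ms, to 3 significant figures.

Transmission delays (L/R per hop): 0.0355556, 0.0285714, 0.00851064, 0.00105541 ms; sum = 0.073693 ms.
Propagation delays (d/s per hop): 2.49333, 2.23667, 3.03333, 0.0166 ms; sum = 7.77993 ms.
End-to-end = 7.85 ms.

7.85 ms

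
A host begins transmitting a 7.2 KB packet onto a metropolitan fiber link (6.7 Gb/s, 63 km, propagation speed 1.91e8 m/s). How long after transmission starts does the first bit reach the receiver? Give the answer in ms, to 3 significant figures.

0.330 ms

First bit experiences only propagation delay: d/s = 63000/191000000 = 0.330 ms.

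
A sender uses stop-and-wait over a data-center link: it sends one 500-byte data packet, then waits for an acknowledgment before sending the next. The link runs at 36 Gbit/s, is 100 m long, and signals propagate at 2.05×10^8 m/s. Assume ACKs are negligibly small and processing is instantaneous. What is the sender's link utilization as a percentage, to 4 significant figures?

10.22 %

t_tx = L/R = 4000/36000000000 = 1.11111e-07 s.
t_prop = 100/2.05e+08 = 4.87805e-07 s; RTT = 9.7561e-07 s.
Cycle = t_tx + RTT = 1.08672e-06 s.
Utilization = t_tx / cycle = 1.11111e-07/1.08672e-06 = 10.22 %.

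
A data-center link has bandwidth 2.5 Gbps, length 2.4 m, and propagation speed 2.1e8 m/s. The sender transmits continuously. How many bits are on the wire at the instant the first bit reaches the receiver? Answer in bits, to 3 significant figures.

28.6 bits

Propagation delay = 2.4 / 210000000 = 1.14286e-08 s.
BDP = R × t_prop = 2500000000 × 1.14286e-08 = 28.5714 bits.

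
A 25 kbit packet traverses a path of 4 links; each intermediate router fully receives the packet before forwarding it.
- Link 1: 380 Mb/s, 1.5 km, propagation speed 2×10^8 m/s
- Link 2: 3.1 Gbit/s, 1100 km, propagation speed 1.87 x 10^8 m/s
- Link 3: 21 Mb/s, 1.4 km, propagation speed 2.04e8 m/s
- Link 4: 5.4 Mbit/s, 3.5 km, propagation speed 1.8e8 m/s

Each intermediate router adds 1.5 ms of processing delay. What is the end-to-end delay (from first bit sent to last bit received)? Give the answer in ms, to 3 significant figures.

16.3 ms

L = 25000 bits.
Transmission delays (L/R per hop): 0.0657895, 0.00806452, 1.19048, 4.62963 ms; sum = 5.89396 ms.
Propagation delays (d/s per hop): 0.0075, 5.88235, 0.00686275, 0.0194444 ms; sum = 5.91616 ms.
Processing at 3 router(s): 3 × 1.5 ms = 4.5 ms.
End-to-end = 16.3 ms.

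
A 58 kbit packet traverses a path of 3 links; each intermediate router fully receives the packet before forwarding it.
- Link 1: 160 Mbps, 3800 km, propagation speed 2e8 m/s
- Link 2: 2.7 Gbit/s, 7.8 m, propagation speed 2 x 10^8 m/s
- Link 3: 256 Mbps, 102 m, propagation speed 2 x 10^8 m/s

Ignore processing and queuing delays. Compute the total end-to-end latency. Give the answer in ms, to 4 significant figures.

19.61 ms

L = 58000 bits.
Transmission delays (L/R per hop): 0.3625, 0.0214815, 0.226563 ms; sum = 0.610544 ms.
Propagation delays (d/s per hop): 19, 3.9e-05, 0.00051 ms; sum = 19.0005 ms.
End-to-end = 19.61 ms.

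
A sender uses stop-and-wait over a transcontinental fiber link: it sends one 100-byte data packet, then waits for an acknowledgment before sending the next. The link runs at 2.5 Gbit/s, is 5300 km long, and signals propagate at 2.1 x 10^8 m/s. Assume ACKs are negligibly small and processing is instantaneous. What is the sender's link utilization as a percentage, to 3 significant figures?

t_tx = L/R = 800/2500000000 = 3.2e-07 s.
t_prop = 5300000/210000000 = 0.0252381 s; RTT = 0.0504762 s.
Cycle = t_tx + RTT = 0.0504765 s.
Utilization = t_tx / cycle = 3.2e-07/0.0504765 = 0.000634 %.

0.000634 %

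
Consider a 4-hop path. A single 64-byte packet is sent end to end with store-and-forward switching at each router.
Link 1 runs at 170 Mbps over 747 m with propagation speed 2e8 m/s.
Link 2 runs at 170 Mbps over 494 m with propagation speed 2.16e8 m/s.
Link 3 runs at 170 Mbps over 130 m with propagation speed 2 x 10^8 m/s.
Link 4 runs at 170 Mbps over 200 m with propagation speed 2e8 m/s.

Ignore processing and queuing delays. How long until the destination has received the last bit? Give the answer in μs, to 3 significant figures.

19.7 μs

L = 64 × 8 = 512 bits.
Transmission delay per hop = L/R = 512/170000000 = 3.01176 μs; 4 hops → 12.0471 μs.
Propagation delays (d/s per hop): 3.735, 2.28704, 0.65, 1 μs; sum = 7.67204 μs.
End-to-end = 19.7 μs.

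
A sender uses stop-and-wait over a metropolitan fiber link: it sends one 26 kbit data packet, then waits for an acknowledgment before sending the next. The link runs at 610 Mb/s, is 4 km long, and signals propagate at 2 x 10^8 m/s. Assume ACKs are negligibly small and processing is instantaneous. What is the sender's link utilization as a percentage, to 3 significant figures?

t_tx = L/R = 26000/610000000 = 4.2623e-05 s.
t_prop = 4000/200000000 = 2e-05 s; RTT = 4e-05 s.
Cycle = t_tx + RTT = 8.2623e-05 s.
Utilization = t_tx / cycle = 4.2623e-05/8.2623e-05 = 51.6 %.

51.6 %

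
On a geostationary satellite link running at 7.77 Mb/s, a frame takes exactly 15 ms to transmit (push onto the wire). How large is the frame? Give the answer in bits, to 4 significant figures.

L = R × t_tx = 7770000 b/s × 0.015 s = 116550 bits.

116600 bits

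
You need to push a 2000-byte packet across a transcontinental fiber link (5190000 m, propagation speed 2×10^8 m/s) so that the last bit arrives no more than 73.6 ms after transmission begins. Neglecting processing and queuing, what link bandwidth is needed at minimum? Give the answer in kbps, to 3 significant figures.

L = 16000 bits.
Propagation delay = 5190000 / 200000000 = 25.95 ms.
Transmission budget = 73.6 − 25.95 = 47.65 ms.
R ≥ L / t_tx = 16000 bits / 0.04765 s = 336 kbps.

336 kbps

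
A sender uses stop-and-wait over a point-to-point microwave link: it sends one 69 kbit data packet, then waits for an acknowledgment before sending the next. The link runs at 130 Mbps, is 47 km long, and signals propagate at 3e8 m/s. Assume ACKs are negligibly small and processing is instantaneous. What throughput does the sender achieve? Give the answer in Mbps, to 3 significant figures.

t_tx = L/R = 69000/130000000 = 0.000530769 s.
t_prop = 47000/300000000 = 0.000156667 s; RTT = 0.000313333 s.
Cycle = t_tx + RTT = 0.000844103 s.
Throughput = L / cycle = 69000 / 0.000844103 = 81.7 Mbps.

81.7 Mbps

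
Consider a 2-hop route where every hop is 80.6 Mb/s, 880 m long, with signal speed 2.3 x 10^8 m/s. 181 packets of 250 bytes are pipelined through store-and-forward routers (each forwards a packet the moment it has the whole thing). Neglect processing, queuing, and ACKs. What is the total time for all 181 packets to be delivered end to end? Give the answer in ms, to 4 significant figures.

4.524 ms

Per-hop transmission t_tx = L/R = 2000/80600000 = 0.0248139 ms.
Per-hop propagation t_prop = 880/2.3e+08 = 0.00382609 ms.
Pipeline fill: first packet needs 2·t_tx to clear all hops; remaining 180 packets each add one t_tx.
Total = (2+181-1)·t_tx + 2·t_prop = 182·0.0248139 + 2·0.00382609 = 4.524 ms.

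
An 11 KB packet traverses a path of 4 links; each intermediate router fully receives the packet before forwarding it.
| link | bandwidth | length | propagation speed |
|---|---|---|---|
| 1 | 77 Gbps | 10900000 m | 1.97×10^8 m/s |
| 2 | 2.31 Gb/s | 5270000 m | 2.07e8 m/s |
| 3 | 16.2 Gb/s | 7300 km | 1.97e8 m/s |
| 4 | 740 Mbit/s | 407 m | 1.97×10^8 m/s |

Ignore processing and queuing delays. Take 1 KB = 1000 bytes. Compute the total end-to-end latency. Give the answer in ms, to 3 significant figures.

L = 88000 bits.
Transmission delays (L/R per hop): 0.00114286, 0.0380952, 0.0054321, 0.118919 ms; sum = 0.163589 ms.
Propagation delays (d/s per hop): 55.3299, 25.4589, 37.0558, 0.00206599 ms; sum = 117.847 ms.
End-to-end = 118 ms.

118 ms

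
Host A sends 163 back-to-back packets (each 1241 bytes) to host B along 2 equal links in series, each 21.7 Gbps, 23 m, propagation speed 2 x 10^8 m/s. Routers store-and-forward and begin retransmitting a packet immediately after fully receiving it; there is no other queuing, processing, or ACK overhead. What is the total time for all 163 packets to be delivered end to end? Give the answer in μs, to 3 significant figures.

75.3 μs

Per-hop transmission t_tx = L/R = 9928/21700000000 = 0.457512 μs.
Per-hop propagation t_prop = 23/200000000 = 0.115 μs.
Pipeline fill: first packet needs 2·t_tx to clear all hops; remaining 162 packets each add one t_tx.
Total = (2+163-1)·t_tx + 2·t_prop = 164·0.457512 + 2·0.115 = 75.3 μs.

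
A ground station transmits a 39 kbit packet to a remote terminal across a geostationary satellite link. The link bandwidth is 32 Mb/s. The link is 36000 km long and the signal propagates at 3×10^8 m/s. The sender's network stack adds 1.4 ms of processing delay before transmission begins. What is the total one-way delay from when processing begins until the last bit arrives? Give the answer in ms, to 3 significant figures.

L = 39000 bits.
Transmission delay = L/R = 39000 / 32000000 = 1.21875 ms.
Propagation delay = d/s = 36000000 m / 300000000 m/s = 120 ms.
Plus processing delay 1.4 ms = 1.4 ms.
Total = 123 ms.

123 ms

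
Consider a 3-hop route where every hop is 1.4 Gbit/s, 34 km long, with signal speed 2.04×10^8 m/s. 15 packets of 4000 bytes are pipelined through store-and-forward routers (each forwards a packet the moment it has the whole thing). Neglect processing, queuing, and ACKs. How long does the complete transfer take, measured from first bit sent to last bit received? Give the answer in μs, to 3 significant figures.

Per-hop transmission t_tx = L/R = 32000/1400000000 = 22.8571 μs.
Per-hop propagation t_prop = 34000/204000000 = 166.667 μs.
Pipeline fill: first packet needs 3·t_tx to clear all hops; remaining 14 packets each add one t_tx.
Total = (3+15-1)·t_tx + 3·t_prop = 17·22.8571 + 3·166.667 = 889 μs.

889 μs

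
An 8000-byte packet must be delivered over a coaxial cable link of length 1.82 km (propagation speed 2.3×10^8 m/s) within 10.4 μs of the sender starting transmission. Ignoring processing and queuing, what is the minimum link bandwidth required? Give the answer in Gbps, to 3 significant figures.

25.7 Gbps

L = 64000 bits.
Propagation delay = 1820 / 2.3e+08 = 7.91304 μs.
Transmission budget = 10.4 − 7.91304 = 2.48696 μs.
R ≥ L / t_tx = 64000 bits / 2.48696e-06 s = 25.7 Gbps.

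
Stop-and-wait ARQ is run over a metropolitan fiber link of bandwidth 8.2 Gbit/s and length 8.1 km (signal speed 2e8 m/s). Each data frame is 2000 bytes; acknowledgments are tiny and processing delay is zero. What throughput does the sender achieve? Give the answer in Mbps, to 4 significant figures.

t_tx = L/R = 16000/8.2e+09 = 1.95122e-06 s.
t_prop = 8100/200000000 = 4.05e-05 s; RTT = 8.1e-05 s.
Cycle = t_tx + RTT = 8.29512e-05 s.
Throughput = L / cycle = 16000 / 8.29512e-05 = 192.9 Mbps.

192.9 Mbps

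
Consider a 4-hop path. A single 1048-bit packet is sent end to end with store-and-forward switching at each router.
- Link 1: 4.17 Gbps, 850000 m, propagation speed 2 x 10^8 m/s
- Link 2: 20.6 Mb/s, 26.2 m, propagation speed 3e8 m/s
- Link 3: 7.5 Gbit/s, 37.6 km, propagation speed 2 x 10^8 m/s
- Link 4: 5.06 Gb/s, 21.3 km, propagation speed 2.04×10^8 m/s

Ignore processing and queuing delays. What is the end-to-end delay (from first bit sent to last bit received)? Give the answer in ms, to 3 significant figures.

Transmission delays (L/R per hop): 0.000251319, 0.0508738, 0.000139733, 0.000207115 ms; sum = 0.051472 ms.
Propagation delays (d/s per hop): 4.25, 8.73333e-05, 0.188, 0.104412 ms; sum = 4.5425 ms.
End-to-end = 4.59 ms.

4.59 ms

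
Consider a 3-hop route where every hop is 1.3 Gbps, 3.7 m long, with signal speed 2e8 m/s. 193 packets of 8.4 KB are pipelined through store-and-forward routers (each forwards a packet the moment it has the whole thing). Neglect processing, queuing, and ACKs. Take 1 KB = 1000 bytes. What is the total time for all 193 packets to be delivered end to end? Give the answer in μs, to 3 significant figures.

Per-hop transmission t_tx = L/R = 67200/1300000000 = 51.6923 μs.
Per-hop propagation t_prop = 3.7/200000000 = 0.0185 μs.
Pipeline fill: first packet needs 3·t_tx to clear all hops; remaining 192 packets each add one t_tx.
Total = (3+193-1)·t_tx + 3·t_prop = 195·51.6923 + 3·0.0185 = 10100 μs.

10100 μs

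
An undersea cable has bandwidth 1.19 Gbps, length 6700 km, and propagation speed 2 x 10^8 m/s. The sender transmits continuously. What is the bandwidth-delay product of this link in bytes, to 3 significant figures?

Propagation delay = 6700000 / 200000000 = 0.0335 s.
BDP = R × t_prop = 1190000000 × 0.0335 = 39865000 bits.
In bytes: 39865000/8 = 4980000 bytes.

4980000 bytes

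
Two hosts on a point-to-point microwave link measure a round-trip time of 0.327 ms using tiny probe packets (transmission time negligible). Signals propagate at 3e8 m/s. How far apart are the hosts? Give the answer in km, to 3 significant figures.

One-way propagation = RTT/2 = 0.1635 ms.
d = s × t = 300000000 × 0.0001635 = 49.1 km.

49.1 km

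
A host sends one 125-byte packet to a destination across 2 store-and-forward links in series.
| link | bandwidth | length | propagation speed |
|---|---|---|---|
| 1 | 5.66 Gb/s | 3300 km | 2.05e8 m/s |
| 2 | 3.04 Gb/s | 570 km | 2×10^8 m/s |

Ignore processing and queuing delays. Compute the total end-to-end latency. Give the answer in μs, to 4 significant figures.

18950 μs

L = 125 × 8 = 1000 bits.
Transmission delays (L/R per hop): 0.176678, 0.328947 μs; sum = 0.505626 μs.
Propagation delays (d/s per hop): 16097.6, 2850 μs; sum = 18947.6 μs.
End-to-end = 18950 μs.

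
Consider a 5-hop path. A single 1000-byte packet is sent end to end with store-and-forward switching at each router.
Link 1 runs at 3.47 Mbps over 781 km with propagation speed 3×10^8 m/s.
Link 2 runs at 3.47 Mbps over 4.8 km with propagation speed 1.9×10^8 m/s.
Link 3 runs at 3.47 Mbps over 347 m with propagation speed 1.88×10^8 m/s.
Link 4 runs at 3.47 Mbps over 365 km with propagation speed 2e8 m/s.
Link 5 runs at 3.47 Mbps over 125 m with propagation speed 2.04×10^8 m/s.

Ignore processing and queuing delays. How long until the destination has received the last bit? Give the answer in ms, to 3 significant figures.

L = 1000 × 8 = 8000 bits.
Transmission delay per hop = L/R = 8000/3470000 = 2.30548 ms; 5 hops → 11.5274 ms.
Propagation delays (d/s per hop): 2.60333, 0.0252632, 0.00184574, 1.825, 0.000612745 ms; sum = 4.45605 ms.
End-to-end = 16.0 ms.

16.0 ms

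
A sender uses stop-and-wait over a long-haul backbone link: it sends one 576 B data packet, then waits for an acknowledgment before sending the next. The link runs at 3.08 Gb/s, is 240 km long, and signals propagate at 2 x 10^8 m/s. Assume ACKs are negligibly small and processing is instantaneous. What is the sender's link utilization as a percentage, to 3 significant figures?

t_tx = L/R = 4608/3080000000 = 1.4961e-06 s.
t_prop = 240000/200000000 = 0.0012 s; RTT = 0.0024 s.
Cycle = t_tx + RTT = 0.0024015 s.
Utilization = t_tx / cycle = 1.4961e-06/0.0024015 = 0.0623 %.

0.0623 %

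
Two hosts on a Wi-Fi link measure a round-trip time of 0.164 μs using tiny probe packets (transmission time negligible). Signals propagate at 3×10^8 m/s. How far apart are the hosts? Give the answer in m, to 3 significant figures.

24.6 m

One-way propagation = RTT/2 = 0.082 μs.
d = s × t = 300000000 × 8.2e-08 = 24.6 m.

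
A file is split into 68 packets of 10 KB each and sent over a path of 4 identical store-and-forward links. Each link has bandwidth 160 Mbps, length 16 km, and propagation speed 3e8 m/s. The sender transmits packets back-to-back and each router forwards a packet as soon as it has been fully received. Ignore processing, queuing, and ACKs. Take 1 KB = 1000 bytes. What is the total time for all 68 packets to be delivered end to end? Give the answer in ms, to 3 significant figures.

35.7 ms

Per-hop transmission t_tx = L/R = 80000/160000000 = 0.5 ms.
Per-hop propagation t_prop = 16000/300000000 = 0.0533333 ms.
Pipeline fill: first packet needs 4·t_tx to clear all hops; remaining 67 packets each add one t_tx.
Total = (4+68-1)·t_tx + 4·t_prop = 71·0.5 + 4·0.0533333 = 35.7 ms.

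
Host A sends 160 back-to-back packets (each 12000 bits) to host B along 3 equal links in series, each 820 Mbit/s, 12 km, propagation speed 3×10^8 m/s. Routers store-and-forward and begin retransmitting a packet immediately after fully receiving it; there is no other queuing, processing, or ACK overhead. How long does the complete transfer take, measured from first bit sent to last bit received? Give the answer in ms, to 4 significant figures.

Per-hop transmission t_tx = L/R = 12000/820000000 = 0.0146341 ms.
Per-hop propagation t_prop = 12000/300000000 = 0.04 ms.
Pipeline fill: first packet needs 3·t_tx to clear all hops; remaining 159 packets each add one t_tx.
Total = (3+160-1)·t_tx + 3·t_prop = 162·0.0146341 + 3·0.04 = 2.491 ms.

2.491 ms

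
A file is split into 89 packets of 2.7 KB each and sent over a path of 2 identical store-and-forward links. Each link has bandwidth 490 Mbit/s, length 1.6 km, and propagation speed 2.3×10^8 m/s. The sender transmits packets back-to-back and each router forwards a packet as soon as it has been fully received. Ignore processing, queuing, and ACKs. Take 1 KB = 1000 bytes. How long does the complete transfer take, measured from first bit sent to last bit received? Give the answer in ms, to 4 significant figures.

3.981 ms

Per-hop transmission t_tx = L/R = 21600/490000000 = 0.0440816 ms.
Per-hop propagation t_prop = 1600/2.3e+08 = 0.00695652 ms.
Pipeline fill: first packet needs 2·t_tx to clear all hops; remaining 88 packets each add one t_tx.
Total = (2+89-1)·t_tx + 2·t_prop = 90·0.0440816 + 2·0.00695652 = 3.981 ms.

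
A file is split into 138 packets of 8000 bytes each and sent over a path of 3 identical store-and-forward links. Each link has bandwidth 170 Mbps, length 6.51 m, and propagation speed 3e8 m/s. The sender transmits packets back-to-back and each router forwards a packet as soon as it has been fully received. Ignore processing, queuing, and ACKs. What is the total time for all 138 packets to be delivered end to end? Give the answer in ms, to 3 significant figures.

Per-hop transmission t_tx = L/R = 64000/170000000 = 0.376471 ms.
Per-hop propagation t_prop = 6.51/300000000 = 2.17e-05 ms.
Pipeline fill: first packet needs 3·t_tx to clear all hops; remaining 137 packets each add one t_tx.
Total = (3+138-1)·t_tx + 3·t_prop = 140·0.376471 + 3·2.17e-05 = 52.7 ms.

52.7 ms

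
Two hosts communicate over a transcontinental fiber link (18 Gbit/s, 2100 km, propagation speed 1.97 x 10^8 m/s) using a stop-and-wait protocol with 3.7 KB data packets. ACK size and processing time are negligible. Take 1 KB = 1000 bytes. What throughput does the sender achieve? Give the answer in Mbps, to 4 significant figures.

t_tx = L/R = 29600/18000000000 = 1.64444e-06 s.
t_prop = 2100000/197000000 = 0.0106599 s; RTT = 0.0213198 s.
Cycle = t_tx + RTT = 0.0213214 s.
Throughput = L / cycle = 29600 / 0.0213214 = 1.388 Mbps.

1.388 Mbps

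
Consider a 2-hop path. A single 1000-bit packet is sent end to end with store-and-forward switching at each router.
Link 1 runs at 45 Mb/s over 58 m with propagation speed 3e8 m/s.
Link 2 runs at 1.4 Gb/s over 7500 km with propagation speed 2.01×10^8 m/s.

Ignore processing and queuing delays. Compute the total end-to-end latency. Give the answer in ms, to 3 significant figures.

Transmission delays (L/R per hop): 0.0222222, 0.000714286 ms; sum = 0.0229365 ms.
Propagation delays (d/s per hop): 0.000193333, 37.3134 ms; sum = 37.3136 ms.
End-to-end = 37.3 ms.

37.3 ms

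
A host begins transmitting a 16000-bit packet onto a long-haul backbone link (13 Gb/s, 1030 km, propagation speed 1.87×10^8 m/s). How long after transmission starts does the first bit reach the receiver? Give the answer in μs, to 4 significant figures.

First bit experiences only propagation delay: d/s = 1030000/187000000 = 5508 μs.

5508 μs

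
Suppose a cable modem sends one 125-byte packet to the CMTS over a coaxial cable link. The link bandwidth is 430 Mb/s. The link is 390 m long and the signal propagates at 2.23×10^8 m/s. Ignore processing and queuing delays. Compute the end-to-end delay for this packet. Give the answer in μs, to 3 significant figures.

L = 125 × 8 = 1000 bits.
Transmission delay = L/R = 1000 / 430000000 = 2.32558 μs.
Propagation delay = d/s = 390 m / 223000000 m/s = 1.74888 μs.
Total = 4.07 μs.

4.07 μs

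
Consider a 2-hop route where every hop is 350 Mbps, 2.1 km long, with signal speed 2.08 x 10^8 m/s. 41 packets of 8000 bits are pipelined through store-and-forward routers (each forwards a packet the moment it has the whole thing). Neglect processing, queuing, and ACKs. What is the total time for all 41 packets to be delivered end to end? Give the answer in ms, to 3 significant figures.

Per-hop transmission t_tx = L/R = 8000/350000000 = 0.0228571 ms.
Per-hop propagation t_prop = 2100/208000000 = 0.0100962 ms.
Pipeline fill: first packet needs 2·t_tx to clear all hops; remaining 40 packets each add one t_tx.
Total = (2+41-1)·t_tx + 2·t_prop = 42·0.0228571 + 2·0.0100962 = 0.980 ms.

0.980 ms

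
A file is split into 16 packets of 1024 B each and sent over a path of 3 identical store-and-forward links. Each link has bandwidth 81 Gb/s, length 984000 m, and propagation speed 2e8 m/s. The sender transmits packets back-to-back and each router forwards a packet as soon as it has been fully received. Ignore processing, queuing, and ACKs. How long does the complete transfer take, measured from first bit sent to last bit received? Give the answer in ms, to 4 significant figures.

14.76 ms

Per-hop transmission t_tx = L/R = 8192/81000000000 = 0.000101136 ms.
Per-hop propagation t_prop = 984000/200000000 = 4.92 ms.
Pipeline fill: first packet needs 3·t_tx to clear all hops; remaining 15 packets each add one t_tx.
Total = (3+16-1)·t_tx + 3·t_prop = 18·0.000101136 + 3·4.92 = 14.76 ms.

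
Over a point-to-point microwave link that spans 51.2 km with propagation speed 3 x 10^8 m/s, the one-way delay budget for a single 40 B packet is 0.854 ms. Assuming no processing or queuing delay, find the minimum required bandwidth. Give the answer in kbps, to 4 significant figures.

L = 320 bits.
Propagation delay = 51200 / 300000000 = 0.170667 ms.
Transmission budget = 0.854 − 0.170667 = 0.683333 ms.
R ≥ L / t_tx = 320 bits / 0.000683333 s = 468.3 kbps.

468.3 kbps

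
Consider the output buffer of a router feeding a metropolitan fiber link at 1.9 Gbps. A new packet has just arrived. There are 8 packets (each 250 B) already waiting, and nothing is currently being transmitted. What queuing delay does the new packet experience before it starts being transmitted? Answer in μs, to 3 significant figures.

Each queued packet: L/R = 2000/1900000000 = 1.05263 μs.
8 queued → 8.42105 μs.
Queuing delay = 8.42 μs.

8.42 μs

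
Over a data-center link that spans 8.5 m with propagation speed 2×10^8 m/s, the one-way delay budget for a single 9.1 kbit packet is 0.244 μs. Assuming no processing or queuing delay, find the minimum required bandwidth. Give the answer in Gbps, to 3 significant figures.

Propagation delay = 8.5 / 200000000 = 0.0425 μs.
Transmission budget = 0.244 − 0.0425 = 0.2015 μs.
R ≥ L / t_tx = 9100 bits / 2.015e-07 s = 45.2 Gbps.

45.2 Gbps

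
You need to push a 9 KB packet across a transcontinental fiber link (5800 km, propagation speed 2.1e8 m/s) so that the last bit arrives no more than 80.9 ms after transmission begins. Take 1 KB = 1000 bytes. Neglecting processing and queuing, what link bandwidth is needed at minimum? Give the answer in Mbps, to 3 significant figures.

L = 72000 bits.
Propagation delay = 5800000 / 210000000 = 27.619 ms.
Transmission budget = 80.9 − 27.619 = 53.281 ms.
R ≥ L / t_tx = 72000 bits / 0.053281 s = 1.35 Mbps.

1.35 Mbps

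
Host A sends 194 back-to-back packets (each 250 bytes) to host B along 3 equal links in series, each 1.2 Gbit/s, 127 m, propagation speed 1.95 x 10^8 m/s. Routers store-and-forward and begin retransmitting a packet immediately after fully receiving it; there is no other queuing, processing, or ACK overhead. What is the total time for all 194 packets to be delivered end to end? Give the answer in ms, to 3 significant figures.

Per-hop transmission t_tx = L/R = 2000/1200000000 = 0.00166667 ms.
Per-hop propagation t_prop = 127/195000000 = 0.000651282 ms.
Pipeline fill: first packet needs 3·t_tx to clear all hops; remaining 193 packets each add one t_tx.
Total = (3+194-1)·t_tx + 3·t_prop = 196·0.00166667 + 3·0.000651282 = 0.329 ms.

0.329 ms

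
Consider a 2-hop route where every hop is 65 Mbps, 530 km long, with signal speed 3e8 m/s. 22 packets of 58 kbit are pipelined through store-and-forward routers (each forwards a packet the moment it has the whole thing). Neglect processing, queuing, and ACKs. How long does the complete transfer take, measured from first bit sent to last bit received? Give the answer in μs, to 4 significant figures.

Per-hop transmission t_tx = L/R = 58000/65000000 = 892.308 μs.
Per-hop propagation t_prop = 530000/300000000 = 1766.67 μs.
Pipeline fill: first packet needs 2·t_tx to clear all hops; remaining 21 packets each add one t_tx.
Total = (2+22-1)·t_tx + 2·t_prop = 23·892.308 + 2·1766.67 = 24060 μs.

24060 μs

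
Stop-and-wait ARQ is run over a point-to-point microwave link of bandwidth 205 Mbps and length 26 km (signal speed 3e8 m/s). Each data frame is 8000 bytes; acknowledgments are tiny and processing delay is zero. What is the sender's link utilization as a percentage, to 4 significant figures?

t_tx = L/R = 64000/205000000 = 0.000312195 s.
t_prop = 26000/300000000 = 8.66667e-05 s; RTT = 0.000173333 s.
Cycle = t_tx + RTT = 0.000485528 s.
Utilization = t_tx / cycle = 0.000312195/0.000485528 = 64.30 %.

64.30 %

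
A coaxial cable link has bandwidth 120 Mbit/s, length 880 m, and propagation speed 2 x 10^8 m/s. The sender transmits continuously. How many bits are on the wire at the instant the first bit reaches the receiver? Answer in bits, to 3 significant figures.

Propagation delay = 880 / 200000000 = 4.4e-06 s.
BDP = R × t_prop = 120000000 × 4.4e-06 = 528 bits.

528 bits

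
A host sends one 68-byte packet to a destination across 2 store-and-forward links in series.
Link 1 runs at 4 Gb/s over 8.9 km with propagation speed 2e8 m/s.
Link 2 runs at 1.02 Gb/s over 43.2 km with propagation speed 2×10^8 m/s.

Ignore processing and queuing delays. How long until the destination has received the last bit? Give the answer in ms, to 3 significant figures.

0.261 ms

L = 68 × 8 = 544 bits.
Transmission delays (L/R per hop): 0.000136, 0.000533333 ms; sum = 0.000669333 ms.
Propagation delays (d/s per hop): 0.0445, 0.216 ms; sum = 0.2605 ms.
End-to-end = 0.261 ms.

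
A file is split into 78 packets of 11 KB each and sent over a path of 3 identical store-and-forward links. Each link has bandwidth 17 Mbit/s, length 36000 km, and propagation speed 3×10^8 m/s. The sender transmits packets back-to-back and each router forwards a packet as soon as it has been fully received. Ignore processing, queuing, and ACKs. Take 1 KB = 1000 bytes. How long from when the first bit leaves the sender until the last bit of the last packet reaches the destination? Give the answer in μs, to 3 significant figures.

774000 μs

Per-hop transmission t_tx = L/R = 88000/17000000 = 5176.47 μs.
Per-hop propagation t_prop = 36000000/300000000 = 120000 μs.
Pipeline fill: first packet needs 3·t_tx to clear all hops; remaining 77 packets each add one t_tx.
Total = (3+78-1)·t_tx + 3·t_prop = 80·5176.47 + 3·120000 = 774000 μs.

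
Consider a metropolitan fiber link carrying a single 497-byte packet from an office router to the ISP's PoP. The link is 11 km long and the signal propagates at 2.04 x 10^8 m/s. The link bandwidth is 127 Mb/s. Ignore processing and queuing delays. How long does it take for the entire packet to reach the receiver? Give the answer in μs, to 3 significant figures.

85.2 μs

L = 497 × 8 = 3976 bits.
Transmission delay = L/R = 3976 / 127000000 = 31.3071 μs.
Propagation delay = d/s = 11000 m / 204000000 m/s = 53.9216 μs.
Total = 85.2 μs.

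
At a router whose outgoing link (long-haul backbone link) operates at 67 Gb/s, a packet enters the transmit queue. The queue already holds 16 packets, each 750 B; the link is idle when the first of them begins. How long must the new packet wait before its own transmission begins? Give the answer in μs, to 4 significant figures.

Each queued packet: L/R = 6000/67000000000 = 0.0895522 μs.
16 queued → 1.43284 μs.
Queuing delay = 1.433 μs.

1.433 μs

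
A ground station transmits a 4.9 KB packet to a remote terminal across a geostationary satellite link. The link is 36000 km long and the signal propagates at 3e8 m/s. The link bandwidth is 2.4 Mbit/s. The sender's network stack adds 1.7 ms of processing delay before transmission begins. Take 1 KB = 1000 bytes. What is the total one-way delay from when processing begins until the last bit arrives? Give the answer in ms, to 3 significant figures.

L = 39200 bits.
Transmission delay = L/R = 39200 / 2400000 = 16.3333 ms.
Propagation delay = d/s = 36000000 m / 300000000 m/s = 120 ms.
Plus processing delay 1.7 ms = 1.7 ms.
Total = 138 ms.

138 ms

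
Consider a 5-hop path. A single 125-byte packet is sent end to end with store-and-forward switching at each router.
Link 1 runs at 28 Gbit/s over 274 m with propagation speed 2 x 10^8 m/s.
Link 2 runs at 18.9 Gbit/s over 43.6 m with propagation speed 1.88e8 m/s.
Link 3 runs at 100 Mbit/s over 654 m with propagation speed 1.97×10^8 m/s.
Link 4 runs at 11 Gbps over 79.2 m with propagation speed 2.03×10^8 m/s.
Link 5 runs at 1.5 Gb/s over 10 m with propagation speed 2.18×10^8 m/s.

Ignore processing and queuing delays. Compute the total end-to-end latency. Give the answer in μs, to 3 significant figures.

16.2 μs

L = 125 × 8 = 1000 bits.
Transmission delays (L/R per hop): 0.0357143, 0.0529101, 10, 0.0909091, 0.666667 μs; sum = 10.8462 μs.
Propagation delays (d/s per hop): 1.37, 0.231915, 3.3198, 0.390148, 0.0458716 μs; sum = 5.35773 μs.
End-to-end = 16.2 μs.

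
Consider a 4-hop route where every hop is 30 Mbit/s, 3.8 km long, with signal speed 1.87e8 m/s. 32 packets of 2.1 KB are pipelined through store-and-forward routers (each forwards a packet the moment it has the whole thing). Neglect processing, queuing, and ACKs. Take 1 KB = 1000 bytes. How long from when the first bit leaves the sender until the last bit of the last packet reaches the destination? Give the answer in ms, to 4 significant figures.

Per-hop transmission t_tx = L/R = 16800/30000000 = 0.56 ms.
Per-hop propagation t_prop = 3800/187000000 = 0.0203209 ms.
Pipeline fill: first packet needs 4·t_tx to clear all hops; remaining 31 packets each add one t_tx.
Total = (4+32-1)·t_tx + 4·t_prop = 35·0.56 + 4·0.0203209 = 19.68 ms.

19.68 ms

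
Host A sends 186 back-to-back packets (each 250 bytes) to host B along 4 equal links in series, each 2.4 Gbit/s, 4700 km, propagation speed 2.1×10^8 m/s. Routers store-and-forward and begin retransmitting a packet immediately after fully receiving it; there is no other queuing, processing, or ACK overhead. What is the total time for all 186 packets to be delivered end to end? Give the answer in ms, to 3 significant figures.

Per-hop transmission t_tx = L/R = 2000/2400000000 = 0.000833333 ms.
Per-hop propagation t_prop = 4700000/210000000 = 22.381 ms.
Pipeline fill: first packet needs 4·t_tx to clear all hops; remaining 185 packets each add one t_tx.
Total = (4+186-1)·t_tx + 4·t_prop = 189·0.000833333 + 4·22.381 = 89.7 ms.

89.7 ms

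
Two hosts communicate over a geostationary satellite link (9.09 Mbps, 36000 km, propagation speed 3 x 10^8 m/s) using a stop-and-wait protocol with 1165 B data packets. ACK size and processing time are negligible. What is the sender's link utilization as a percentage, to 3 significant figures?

0.425 %

t_tx = L/R = 9320/9090000 = 0.0010253 s.
t_prop = 36000000/300000000 = 0.12 s; RTT = 0.24 s.
Cycle = t_tx + RTT = 0.241025 s.
Utilization = t_tx / cycle = 0.0010253/0.241025 = 0.425 %.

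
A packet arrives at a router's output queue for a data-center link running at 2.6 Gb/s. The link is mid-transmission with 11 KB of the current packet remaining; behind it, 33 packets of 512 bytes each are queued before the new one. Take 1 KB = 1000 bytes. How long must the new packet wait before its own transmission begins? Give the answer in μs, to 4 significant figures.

85.83 μs

Each queued packet: L/R = 4096/2600000000 = 1.57538 μs.
33 queued → 51.9877 μs.
Plus remaining 88000 bits of current packet: 33.8462 μs.
Queuing delay = 85.83 μs.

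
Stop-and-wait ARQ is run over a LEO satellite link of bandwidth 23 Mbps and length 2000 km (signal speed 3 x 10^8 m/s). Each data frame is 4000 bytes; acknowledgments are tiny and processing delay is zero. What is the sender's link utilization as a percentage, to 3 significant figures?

t_tx = L/R = 32000/23000000 = 0.0013913 s.
t_prop = 2000000/300000000 = 0.00666667 s; RTT = 0.0133333 s.
Cycle = t_tx + RTT = 0.0147246 s.
Utilization = t_tx / cycle = 0.0013913/0.0147246 = 9.45 %.

9.45 %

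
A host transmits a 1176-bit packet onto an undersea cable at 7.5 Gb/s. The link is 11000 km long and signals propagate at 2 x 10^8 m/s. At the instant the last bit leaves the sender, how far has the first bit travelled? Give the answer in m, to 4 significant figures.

31.36 m

t_tx = L/R = 1176/7500000000 = 1.568e-07 s.
Distance = s × t_tx = 200000000 × 1.568e-07 = 31.36 m.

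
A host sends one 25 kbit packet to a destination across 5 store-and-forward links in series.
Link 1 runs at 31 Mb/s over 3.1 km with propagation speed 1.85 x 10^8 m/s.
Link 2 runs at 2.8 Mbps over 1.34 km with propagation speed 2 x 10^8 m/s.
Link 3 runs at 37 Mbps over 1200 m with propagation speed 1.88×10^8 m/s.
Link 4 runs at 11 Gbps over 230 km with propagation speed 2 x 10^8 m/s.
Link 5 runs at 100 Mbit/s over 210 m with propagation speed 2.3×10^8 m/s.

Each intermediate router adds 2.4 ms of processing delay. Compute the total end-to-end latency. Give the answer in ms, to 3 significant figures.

L = 25000 bits.
Transmission delays (L/R per hop): 0.806452, 8.92857, 0.675676, 0.00227273, 0.25 ms; sum = 10.663 ms.
Propagation delays (d/s per hop): 0.0167568, 0.0067, 0.00638298, 1.15, 0.000913043 ms; sum = 1.18075 ms.
Processing at 4 router(s): 4 × 2.4 ms = 9.6 ms.
End-to-end = 21.4 ms.

21.4 ms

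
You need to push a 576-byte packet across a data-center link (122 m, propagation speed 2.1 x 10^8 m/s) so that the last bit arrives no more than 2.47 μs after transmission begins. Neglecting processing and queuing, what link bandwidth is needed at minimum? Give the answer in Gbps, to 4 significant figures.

2.439 Gbps

L = 4608 bits.
Propagation delay = 122 / 210000000 = 0.580952 μs.
Transmission budget = 2.47 − 0.580952 = 1.88905 μs.
R ≥ L / t_tx = 4608 bits / 1.88905e-06 s = 2.439 Gbps.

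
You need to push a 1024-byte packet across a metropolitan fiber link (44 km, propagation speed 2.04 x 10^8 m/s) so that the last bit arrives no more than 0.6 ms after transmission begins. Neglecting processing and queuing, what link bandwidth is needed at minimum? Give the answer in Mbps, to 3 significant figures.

L = 8192 bits.
Propagation delay = 44000 / 204000000 = 0.215686 ms.
Transmission budget = 0.6 − 0.215686 = 0.384314 ms.
R ≥ L / t_tx = 8192 bits / 0.000384314 s = 21.3 Mbps.

21.3 Mbps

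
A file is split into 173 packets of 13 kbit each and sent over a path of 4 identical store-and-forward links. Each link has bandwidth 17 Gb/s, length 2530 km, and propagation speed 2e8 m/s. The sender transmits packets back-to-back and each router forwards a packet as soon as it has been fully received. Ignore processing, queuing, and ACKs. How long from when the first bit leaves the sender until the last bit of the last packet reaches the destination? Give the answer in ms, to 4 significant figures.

Per-hop transmission t_tx = L/R = 13000/17000000000 = 0.000764706 ms.
Per-hop propagation t_prop = 2530000/200000000 = 12.65 ms.
Pipeline fill: first packet needs 4·t_tx to clear all hops; remaining 172 packets each add one t_tx.
Total = (4+173-1)·t_tx + 4·t_prop = 176·0.000764706 + 4·12.65 = 50.73 ms.

50.73 ms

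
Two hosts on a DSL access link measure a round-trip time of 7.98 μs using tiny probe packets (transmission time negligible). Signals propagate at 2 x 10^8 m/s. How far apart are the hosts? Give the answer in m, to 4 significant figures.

798.0 m

One-way propagation = RTT/2 = 3.99 μs.
d = s × t = 200000000 × 3.99e-06 = 798.0 m.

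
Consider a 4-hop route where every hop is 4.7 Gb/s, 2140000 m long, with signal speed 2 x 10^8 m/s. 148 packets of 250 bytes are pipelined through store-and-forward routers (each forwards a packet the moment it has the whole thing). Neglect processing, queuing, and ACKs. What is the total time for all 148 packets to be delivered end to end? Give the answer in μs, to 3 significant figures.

Per-hop transmission t_tx = L/R = 2000/4700000000 = 0.425532 μs.
Per-hop propagation t_prop = 2140000/200000000 = 10700 μs.
Pipeline fill: first packet needs 4·t_tx to clear all hops; remaining 147 packets each add one t_tx.
Total = (4+148-1)·t_tx + 4·t_prop = 151·0.425532 + 4·10700 = 42900 μs.

42900 μs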